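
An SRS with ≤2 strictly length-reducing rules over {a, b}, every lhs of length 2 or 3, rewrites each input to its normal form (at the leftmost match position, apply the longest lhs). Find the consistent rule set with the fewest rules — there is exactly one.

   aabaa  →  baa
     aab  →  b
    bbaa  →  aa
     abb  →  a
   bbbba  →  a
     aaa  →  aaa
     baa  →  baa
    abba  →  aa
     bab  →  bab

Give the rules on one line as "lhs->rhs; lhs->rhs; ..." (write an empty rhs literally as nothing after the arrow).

  | aabaa => baa
  | aab => b
  | bbaa => aa
  | abb => a

aab->b; bb->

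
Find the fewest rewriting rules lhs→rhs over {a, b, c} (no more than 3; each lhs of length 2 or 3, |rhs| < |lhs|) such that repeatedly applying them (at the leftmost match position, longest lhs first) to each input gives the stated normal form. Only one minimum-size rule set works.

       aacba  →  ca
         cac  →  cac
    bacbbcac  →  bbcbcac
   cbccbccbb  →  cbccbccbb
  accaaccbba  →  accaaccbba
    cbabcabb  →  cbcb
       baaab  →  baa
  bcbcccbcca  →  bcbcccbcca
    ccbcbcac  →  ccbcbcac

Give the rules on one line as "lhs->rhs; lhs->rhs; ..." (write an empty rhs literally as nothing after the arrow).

ab->; acb->bc

  | aacba => abca => ca
  | cac
  | bacbbcac => bbcbcac
  | cbccbccbb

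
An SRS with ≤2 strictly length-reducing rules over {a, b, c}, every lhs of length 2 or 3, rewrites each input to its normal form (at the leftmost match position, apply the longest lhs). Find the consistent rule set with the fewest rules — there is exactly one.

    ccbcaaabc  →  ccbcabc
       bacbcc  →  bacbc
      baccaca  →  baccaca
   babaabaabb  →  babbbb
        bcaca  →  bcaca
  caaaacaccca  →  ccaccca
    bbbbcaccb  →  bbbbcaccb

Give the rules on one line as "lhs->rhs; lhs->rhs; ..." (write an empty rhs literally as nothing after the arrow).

  | ccbcaaabc => ccbcabc
  | bacbcc => bacbc
  | baccaca
  | babaabaabb => babbaabb => babbbb

aa->; bcc->bc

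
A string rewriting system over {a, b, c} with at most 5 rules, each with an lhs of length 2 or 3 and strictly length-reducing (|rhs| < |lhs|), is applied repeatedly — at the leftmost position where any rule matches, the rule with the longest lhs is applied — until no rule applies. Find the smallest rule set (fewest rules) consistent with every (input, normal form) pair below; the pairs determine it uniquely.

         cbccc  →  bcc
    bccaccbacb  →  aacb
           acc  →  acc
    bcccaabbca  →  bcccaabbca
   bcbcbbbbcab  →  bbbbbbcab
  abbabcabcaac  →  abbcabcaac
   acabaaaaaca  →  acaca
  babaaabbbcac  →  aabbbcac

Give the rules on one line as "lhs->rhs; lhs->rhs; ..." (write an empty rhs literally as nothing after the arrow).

aaa->b; ba->; cbc->b; ccb->aa

  | cbccc => bcc
  | bccaccbacb => bccaaaacb => bccbacb => baaacb => aacb
  | acc
  | bcccaabbca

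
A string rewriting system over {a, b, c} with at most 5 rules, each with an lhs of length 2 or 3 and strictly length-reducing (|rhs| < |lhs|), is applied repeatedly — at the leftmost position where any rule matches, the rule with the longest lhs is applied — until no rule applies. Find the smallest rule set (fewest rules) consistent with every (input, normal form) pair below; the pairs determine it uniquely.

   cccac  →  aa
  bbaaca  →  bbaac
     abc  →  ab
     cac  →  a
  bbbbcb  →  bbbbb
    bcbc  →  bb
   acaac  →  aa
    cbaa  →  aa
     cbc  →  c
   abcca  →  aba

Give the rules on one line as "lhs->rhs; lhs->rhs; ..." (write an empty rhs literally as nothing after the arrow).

  | cccac => acac => acc => aa
  | bbaaca => bbaac
  | abc => ab
  | cac => cc => a

bc->b; ca->c; cb->; cc->a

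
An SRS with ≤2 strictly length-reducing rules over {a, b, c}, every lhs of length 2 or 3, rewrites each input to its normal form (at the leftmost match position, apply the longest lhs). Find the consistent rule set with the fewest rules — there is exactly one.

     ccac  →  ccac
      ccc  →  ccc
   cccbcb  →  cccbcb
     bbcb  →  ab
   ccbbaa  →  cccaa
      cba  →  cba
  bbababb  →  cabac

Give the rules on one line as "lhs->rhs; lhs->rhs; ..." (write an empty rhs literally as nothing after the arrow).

bb->c; bbc->a

  | ccac
  | ccc
  | cccbcb
  | bbcb => ab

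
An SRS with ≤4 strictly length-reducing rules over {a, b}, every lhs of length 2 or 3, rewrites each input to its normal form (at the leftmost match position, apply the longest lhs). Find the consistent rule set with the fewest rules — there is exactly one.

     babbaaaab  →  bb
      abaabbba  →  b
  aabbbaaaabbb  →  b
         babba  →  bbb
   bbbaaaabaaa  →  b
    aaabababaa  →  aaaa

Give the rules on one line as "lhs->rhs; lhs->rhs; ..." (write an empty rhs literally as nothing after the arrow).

ab->; ba->b; baa->

  | babbaaaab => bbbaaaab => bbaab => bb
  | abaabbba => aabbba => abba => ba => b
  | aabbbaaaabbb => abbaaaabbb => baaaabbb => aabbb => abb => b
  | babba => bbba => bbb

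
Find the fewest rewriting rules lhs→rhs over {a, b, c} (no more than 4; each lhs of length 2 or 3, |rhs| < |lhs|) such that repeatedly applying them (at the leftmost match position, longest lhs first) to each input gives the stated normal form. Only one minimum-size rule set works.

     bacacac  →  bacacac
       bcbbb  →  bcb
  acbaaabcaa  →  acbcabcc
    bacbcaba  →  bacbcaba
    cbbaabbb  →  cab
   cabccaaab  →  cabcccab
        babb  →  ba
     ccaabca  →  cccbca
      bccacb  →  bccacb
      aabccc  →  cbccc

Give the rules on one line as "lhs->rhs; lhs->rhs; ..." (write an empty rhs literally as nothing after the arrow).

  | bacacac
  | bcbbb => bcb
  | acbaaabcaa => acbcabcaa => acbcabcc
  | bacbcaba

aa->c; bb->; bba->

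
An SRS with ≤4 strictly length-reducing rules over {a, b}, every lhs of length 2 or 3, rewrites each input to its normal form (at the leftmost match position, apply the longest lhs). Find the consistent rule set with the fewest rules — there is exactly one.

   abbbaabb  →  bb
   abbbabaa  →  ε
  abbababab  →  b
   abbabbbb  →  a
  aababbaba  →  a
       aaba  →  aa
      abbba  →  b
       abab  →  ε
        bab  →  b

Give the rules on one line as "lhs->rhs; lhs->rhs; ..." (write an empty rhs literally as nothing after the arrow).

  | abbbaabb => bbaabb => babb => bb
  | abbbabaa => bbabaa => bbaa => ba => ε
  | abbababab => bababab => babab => bab => b
  | abbabbbb => babbbb => bbbb => aab => a

ab->; ba->; bbb->aa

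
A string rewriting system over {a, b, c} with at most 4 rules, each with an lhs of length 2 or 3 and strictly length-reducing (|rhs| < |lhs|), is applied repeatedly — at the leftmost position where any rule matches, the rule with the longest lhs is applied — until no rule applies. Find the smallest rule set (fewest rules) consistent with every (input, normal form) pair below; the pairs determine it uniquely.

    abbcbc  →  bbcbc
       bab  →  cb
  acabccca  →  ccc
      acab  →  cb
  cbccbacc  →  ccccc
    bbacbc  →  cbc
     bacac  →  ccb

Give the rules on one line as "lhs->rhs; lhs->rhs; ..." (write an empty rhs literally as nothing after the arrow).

  | abbcbc => bbcbc
  | bab => cb
  | acabccca => babccca => cbccca => ccaca => ccba => ccc
  | acab => bab => cb

ab->b; ac->b; ba->c; bcc->ca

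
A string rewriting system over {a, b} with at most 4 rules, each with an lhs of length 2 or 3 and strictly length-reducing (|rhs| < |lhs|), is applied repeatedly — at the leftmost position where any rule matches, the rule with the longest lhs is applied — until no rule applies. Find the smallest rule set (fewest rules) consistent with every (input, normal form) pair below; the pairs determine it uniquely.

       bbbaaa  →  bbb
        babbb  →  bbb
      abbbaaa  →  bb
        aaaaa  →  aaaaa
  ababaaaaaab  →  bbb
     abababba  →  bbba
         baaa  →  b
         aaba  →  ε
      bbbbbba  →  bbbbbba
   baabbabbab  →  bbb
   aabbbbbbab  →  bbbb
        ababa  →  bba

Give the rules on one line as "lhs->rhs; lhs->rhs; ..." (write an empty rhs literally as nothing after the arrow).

ab->; aba->b; baa->ab

  | bbbaaa => bbaba => bbb
  | babbb => bbb
  | abbbaaa => bbaaa => baba => bb
  | aaaaa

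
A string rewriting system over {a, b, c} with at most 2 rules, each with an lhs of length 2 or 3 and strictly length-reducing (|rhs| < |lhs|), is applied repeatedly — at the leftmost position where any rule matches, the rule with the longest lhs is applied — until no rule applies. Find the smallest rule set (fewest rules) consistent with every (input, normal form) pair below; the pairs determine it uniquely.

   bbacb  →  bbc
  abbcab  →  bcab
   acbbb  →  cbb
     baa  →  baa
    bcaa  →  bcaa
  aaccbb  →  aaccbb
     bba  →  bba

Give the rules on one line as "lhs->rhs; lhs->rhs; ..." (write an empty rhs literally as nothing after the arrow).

abb->b; acb->c

  | bbacb => bbc
  | abbcab => bcab
  | acbbb => cbb
  | baa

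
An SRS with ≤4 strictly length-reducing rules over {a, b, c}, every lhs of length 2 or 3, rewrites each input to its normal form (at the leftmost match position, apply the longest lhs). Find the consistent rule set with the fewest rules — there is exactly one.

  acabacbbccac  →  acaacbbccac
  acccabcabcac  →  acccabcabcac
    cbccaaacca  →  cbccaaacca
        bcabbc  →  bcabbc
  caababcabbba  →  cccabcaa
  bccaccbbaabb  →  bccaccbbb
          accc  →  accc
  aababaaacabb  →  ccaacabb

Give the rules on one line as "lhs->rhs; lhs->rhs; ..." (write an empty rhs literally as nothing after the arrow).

aab->cc; ba->a; baa->

  | acabacbbccac => acaacbbccac
  | acccabcabcac
  | cbccaaacca
  | bcabbc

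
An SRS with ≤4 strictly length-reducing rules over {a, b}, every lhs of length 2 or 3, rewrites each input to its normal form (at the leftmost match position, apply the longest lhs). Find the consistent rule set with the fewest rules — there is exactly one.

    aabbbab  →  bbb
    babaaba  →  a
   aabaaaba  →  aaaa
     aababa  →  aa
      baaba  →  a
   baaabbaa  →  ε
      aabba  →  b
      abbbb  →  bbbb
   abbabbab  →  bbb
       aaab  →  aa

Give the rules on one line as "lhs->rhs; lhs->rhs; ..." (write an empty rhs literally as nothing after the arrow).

  | aabbbab => abbbab => bbbab => bbb
  | babaaba => baaba => aba => a
  | aabaaaba => aaaaba => aaaa
  | aababa => aaba => aa

ab->; abb->bb; ba->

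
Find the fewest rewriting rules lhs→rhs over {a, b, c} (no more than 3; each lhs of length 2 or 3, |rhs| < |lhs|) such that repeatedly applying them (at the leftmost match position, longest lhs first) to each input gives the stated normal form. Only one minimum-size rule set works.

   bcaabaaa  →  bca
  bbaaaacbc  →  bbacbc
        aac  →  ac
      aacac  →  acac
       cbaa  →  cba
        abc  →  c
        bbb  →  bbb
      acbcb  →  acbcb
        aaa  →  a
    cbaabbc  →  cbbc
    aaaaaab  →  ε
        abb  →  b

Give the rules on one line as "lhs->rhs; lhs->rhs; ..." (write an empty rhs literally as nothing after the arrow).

  | bcaabaaa => bcabaaa => bcaaa => bcaa => bca
  | bbaaaacbc => bbaaacbc => bbaacbc => bbacbc
  | aac => ac
  | aacac => acac

aa->a; ab->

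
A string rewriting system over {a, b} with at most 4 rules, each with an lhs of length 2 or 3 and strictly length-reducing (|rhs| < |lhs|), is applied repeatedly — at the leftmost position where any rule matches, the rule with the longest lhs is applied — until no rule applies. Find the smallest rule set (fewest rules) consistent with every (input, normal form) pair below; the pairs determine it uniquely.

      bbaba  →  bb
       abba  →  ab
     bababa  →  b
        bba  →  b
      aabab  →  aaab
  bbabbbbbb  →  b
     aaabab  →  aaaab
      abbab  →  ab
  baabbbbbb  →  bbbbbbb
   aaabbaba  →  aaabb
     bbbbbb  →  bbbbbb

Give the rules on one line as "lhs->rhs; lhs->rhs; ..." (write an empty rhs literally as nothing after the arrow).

aba->aa; ba->; baa->b; bab->ba

  | bbaba => bbaa => bb
  | abba => ab
  | bababa => baaba => bba => b
  | bba => b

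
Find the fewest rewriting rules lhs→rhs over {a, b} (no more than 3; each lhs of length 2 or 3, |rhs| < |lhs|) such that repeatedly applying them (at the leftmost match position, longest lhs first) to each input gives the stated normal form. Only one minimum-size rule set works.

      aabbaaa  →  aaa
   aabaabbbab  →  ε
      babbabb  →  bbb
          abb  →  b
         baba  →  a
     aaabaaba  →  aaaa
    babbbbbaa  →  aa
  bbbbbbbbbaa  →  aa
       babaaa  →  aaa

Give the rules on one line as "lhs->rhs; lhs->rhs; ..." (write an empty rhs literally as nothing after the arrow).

  | aabbaaa => abaaa => aaa
  | aabaabbbab => aaabbbab => aabbab => abab => ab => ε
  | babbabb => bbabb => bbb
  | abb => b

ab->; ba->a; bab->b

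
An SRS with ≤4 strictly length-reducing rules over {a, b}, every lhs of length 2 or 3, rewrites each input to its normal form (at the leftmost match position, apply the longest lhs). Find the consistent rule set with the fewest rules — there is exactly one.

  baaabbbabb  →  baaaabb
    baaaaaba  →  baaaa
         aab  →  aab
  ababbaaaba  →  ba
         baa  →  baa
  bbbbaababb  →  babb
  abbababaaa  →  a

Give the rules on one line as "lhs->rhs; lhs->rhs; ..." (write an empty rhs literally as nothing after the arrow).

  | baaabbbabb => baaaabb
  | baaaaaba => baaaa
  | aab
  | ababbaaaba => bbaaaba => baaba => ba

aba->; bba->b; bbb->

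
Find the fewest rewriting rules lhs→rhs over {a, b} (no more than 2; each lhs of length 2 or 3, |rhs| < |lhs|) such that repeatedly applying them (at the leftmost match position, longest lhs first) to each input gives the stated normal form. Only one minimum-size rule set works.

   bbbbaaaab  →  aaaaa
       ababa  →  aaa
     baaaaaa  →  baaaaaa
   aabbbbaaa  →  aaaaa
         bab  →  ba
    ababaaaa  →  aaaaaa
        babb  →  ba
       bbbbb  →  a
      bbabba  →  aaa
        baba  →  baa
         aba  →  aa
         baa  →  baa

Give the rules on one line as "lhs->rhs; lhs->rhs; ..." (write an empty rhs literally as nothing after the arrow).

ab->a; bb->a

  | bbbbaaaab => abbaaaab => abaaaab => aaaaab => aaaaa
  | ababa => aaba => aaa
  | baaaaaa
  | aabbbbaaa => aabbbaaa => aabbaaa => aabaaa => aaaaa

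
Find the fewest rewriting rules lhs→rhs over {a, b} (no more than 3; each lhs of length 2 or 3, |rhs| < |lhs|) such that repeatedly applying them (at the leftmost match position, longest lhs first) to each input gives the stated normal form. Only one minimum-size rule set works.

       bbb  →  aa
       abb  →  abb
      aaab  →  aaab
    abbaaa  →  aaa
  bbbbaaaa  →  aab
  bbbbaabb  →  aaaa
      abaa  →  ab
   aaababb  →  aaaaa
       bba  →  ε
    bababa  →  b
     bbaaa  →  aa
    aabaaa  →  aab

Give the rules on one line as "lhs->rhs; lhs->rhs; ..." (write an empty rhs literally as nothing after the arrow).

ba->b; bba->; bbb->aa

  | bbb => aa
  | abb
  | aaab
  | abbaaa => aaa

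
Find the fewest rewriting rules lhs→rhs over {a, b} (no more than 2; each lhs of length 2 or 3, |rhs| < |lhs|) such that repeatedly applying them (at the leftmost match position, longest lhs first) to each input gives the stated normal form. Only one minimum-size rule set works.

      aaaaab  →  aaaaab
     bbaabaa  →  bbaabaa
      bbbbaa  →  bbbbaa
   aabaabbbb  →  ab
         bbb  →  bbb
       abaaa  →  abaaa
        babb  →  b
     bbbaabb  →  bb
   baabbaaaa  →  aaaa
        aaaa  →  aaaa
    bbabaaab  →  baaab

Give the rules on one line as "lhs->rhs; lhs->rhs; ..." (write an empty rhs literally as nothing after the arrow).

  | aaaaab
  | bbaabaa
  | bbbbaa
  | aabaabbbb => aababbb => aabb => ab

abb->b; bab->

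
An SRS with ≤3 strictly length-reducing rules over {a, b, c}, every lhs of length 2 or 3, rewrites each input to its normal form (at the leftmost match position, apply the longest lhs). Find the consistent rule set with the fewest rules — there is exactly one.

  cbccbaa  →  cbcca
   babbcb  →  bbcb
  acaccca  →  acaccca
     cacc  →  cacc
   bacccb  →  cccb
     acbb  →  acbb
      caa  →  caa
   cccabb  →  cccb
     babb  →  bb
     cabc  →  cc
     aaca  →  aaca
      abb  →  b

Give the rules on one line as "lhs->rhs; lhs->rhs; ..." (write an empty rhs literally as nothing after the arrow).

ab->; ba->

  | cbccbaa => cbcca
  | babbcb => bbcb
  | acaccca
  | cacc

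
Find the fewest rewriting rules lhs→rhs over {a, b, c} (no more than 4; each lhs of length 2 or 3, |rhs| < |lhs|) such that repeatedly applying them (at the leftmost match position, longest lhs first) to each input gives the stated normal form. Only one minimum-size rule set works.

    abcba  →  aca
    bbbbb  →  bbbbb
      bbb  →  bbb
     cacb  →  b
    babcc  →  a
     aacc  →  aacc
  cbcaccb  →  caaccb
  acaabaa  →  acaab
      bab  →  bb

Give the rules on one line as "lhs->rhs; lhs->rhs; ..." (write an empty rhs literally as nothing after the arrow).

ba->b; bc->a; bcb->c; cac->

  | abcba => aca
  | bbbbb
  | bbb
  | cacb => b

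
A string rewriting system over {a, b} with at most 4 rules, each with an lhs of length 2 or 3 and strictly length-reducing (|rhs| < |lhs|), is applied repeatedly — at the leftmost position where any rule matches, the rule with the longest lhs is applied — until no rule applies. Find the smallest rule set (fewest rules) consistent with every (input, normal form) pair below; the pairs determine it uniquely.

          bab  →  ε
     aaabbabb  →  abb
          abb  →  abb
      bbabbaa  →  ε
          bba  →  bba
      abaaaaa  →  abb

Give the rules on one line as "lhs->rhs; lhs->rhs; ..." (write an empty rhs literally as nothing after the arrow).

aa->b; aaa->aa; bab->; bbb->

  | bab => ε
  | aaabbabb => aabbabb => bbbabb => abb
  | abb
  | bbabbaa => bbaa => bbb => ε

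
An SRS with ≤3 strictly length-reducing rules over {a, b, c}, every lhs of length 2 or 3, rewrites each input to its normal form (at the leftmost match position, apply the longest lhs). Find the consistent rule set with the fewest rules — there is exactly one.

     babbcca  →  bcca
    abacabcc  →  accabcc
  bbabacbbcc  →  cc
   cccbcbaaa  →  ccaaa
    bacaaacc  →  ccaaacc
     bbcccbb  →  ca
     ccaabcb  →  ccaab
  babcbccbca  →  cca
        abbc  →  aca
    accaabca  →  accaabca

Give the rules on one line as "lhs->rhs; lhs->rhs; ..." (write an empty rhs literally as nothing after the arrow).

ba->c; bbc->ca; cb->

  | babbcca => cbbcca => bcca
  | abacabcc => accabcc
  | bbabacbbcc => bcbacbbcc => bacbbcc => ccbbcc => cbcc => cc
  | cccbcbaaa => cccbaaa => ccaaa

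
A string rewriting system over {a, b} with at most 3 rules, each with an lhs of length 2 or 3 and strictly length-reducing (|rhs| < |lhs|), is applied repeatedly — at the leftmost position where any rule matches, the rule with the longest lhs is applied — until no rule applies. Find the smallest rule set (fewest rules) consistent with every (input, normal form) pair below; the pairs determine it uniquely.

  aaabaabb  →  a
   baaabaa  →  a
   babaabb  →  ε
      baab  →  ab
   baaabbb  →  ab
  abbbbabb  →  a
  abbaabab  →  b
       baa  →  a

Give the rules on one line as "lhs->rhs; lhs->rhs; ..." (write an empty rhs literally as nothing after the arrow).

aa->; ba->; bb->a

  | aaabaabb => abaabb => aabb => bb => a
  | baaabaa => aabaa => baa => a
  | babaabb => baabb => abb => aa => ε
  | baab => ab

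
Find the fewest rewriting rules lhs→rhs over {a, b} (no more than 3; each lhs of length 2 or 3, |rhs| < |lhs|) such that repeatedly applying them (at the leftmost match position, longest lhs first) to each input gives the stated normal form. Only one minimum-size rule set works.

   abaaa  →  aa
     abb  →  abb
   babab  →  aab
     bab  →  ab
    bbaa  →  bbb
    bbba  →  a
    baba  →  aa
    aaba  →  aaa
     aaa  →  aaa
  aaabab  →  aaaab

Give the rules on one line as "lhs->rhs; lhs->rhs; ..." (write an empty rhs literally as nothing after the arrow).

ba->a; baa->bb

  | abaaa => abba => aba => aa
  | abb
  | babab => abab => aab
  | bab => ab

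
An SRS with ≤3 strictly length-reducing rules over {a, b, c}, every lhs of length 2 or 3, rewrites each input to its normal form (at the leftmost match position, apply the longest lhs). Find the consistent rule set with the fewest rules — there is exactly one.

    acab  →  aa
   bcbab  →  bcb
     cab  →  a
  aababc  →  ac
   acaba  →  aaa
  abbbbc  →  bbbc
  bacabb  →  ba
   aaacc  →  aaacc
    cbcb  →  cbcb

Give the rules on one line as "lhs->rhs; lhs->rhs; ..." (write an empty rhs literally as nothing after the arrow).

  | acab => aa
  | bcbab => bcb
  | cab => a
  | aababc => aabc => ac

ab->; cab->a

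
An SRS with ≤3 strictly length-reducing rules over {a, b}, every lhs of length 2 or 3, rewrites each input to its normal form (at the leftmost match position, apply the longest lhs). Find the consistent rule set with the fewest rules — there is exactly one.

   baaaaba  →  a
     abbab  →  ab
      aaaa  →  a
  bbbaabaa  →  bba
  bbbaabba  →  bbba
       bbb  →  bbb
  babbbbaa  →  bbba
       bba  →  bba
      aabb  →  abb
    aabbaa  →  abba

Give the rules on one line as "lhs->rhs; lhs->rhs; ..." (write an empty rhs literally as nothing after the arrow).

aa->a; bab->

  | baaaaba => baaaba => baaba => baba => a
  | abbab => ab
  | aaaa => aaa => aa => a
  | bbbaabaa => bbbabaa => bbaa => bba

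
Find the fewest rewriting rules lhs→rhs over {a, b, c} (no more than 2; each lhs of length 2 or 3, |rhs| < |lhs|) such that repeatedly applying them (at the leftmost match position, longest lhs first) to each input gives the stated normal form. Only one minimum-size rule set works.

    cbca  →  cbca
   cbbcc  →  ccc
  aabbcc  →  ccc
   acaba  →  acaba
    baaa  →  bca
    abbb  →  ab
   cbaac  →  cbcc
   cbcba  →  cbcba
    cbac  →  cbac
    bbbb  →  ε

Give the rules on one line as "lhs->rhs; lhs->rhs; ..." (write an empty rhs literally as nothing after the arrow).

  | cbca
  | cbbcc => ccc
  | aabbcc => cbbcc => ccc
  | acaba

aa->c; bb->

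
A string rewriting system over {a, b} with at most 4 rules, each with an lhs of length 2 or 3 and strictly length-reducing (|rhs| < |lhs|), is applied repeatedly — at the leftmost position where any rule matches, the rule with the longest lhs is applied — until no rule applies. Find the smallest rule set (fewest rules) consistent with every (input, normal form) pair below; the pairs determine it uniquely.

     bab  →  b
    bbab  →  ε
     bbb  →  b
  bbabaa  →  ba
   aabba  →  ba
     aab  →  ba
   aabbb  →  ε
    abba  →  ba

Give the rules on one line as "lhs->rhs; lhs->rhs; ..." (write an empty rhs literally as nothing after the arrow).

  | bab => b
  | bbab => bb => ε
  | bbb => b
  | bbabaa => bbaa => ba

aab->ba; ab->; bb->; bba->b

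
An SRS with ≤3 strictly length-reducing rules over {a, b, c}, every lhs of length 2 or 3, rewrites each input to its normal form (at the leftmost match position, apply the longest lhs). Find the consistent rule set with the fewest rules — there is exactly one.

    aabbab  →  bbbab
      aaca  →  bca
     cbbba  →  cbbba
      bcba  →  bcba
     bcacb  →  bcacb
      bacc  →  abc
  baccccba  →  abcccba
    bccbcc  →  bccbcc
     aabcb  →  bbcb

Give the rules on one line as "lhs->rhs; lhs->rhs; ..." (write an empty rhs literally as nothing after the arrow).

  | aabbab => bbbab
  | aaca => bca
  | cbbba
  | bcba

aa->b; bac->ab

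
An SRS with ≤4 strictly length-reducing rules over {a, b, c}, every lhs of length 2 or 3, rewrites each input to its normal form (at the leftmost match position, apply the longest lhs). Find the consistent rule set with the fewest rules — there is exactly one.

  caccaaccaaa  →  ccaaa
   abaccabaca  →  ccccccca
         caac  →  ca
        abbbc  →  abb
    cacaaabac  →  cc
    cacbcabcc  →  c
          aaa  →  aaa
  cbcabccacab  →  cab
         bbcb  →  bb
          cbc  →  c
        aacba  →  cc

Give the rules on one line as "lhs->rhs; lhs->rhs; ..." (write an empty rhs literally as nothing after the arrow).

  | caccaaccaaa => ccaaccaaa => ccacaaa => ccaaa
  | abaccabaca => ccccabaca => ccccccca
  | caac => ca
  | abbbc => abb

aba->cc; ac->; bc->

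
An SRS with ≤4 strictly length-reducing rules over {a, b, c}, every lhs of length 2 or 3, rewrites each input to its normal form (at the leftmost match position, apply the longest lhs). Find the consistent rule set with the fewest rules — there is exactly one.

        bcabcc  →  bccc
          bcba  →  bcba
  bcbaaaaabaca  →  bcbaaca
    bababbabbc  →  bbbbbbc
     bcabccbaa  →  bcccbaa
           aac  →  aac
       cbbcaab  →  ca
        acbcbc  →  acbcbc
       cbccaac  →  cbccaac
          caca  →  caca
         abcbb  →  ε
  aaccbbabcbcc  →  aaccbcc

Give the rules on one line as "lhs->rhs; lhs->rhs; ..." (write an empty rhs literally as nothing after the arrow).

ab->; aba->bb; cbb->

  | bcabcc => bccc
  | bcba
  | bcbaaaaabaca => bcbaaaabbca => bcbaaabca => bcbaaca
  | bababbabbc => bbbbbabbc => bbbbbbc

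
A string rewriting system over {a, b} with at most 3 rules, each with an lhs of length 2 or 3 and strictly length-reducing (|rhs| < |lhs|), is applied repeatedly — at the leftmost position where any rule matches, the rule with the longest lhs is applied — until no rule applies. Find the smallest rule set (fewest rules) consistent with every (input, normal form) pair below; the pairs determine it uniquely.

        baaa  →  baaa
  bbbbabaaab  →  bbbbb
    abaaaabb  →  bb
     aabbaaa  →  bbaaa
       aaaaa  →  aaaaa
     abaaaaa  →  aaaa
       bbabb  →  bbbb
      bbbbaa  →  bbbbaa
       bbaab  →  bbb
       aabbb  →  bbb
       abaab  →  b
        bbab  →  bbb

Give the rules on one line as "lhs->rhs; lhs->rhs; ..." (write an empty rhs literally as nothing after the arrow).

ab->b; aba->

  | baaa
  | bbbbabaaab => bbbbaab => bbbbab => bbbbb
  | abaaaabb => aaabb => aabb => abb => bb
  | aabbaaa => abbaaa => bbaaa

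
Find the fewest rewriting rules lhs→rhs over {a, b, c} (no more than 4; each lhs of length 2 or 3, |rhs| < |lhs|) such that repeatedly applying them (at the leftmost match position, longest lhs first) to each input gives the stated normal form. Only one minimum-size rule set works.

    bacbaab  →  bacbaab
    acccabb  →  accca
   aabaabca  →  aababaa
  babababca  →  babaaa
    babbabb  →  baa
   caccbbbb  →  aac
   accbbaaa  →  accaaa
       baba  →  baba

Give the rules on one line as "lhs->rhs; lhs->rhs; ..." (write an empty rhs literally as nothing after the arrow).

  | bacbaab
  | acccabb => accca
  | aabaabca => aababaa
  | babababca => bababbaa => babaaa

abc->ba; bb->; cac->aa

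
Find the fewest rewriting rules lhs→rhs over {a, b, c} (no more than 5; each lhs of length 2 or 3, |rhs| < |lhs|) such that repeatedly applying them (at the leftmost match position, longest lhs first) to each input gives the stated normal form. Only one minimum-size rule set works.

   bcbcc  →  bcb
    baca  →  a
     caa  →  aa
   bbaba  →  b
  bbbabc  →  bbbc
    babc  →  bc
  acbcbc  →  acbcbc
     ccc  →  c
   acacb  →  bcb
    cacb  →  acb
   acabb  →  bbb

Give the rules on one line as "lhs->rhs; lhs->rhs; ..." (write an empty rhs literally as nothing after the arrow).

  | bcbcc => bcb
  | baca => ca => a
  | caa => aa
  | bbaba => bba => b

aca->b; ba->; ca->a; cc->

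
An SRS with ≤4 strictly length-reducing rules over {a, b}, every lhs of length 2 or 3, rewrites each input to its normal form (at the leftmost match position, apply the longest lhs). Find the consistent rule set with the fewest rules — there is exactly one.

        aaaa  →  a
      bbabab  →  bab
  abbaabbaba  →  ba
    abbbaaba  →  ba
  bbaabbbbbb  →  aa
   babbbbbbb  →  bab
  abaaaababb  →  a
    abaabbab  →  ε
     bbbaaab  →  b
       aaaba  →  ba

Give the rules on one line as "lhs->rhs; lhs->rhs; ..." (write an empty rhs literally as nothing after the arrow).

aaa->; aba->ba; bb->; bbb->

  | aaaa => a
  | bbabab => abab => bab
  | abbaabbaba => aaabbaba => bbaba => aba => ba
  | abbbaaba => aaaba => ba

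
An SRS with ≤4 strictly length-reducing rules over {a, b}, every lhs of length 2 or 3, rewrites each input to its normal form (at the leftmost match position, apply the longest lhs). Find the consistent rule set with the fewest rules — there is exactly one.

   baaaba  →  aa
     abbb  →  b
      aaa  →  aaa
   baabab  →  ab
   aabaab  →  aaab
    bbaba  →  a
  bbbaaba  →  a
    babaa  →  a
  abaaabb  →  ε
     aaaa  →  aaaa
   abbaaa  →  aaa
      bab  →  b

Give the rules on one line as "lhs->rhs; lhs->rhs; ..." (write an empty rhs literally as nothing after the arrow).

abb->bb; ba->; bb->

  | baaaba => aaba => aa
  | abbb => bbb => b
  | aaa
  | baabab => abab => ab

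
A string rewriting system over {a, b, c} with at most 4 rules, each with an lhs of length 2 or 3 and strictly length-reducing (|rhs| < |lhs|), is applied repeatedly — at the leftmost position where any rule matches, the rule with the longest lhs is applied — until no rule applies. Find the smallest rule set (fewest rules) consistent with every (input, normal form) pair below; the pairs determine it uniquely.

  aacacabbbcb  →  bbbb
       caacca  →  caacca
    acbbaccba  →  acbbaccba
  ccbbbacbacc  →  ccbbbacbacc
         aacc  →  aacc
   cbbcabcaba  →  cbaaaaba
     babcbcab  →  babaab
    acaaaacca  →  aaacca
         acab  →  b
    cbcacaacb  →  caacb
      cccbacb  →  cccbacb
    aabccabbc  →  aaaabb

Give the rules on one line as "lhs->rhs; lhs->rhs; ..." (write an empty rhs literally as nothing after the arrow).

aca->; bc->b; bca->aa

  | aacacabbbcb => acabbbcb => bbbcb => bbbb
  | caacca
  | acbbaccba
  | ccbbbacbacc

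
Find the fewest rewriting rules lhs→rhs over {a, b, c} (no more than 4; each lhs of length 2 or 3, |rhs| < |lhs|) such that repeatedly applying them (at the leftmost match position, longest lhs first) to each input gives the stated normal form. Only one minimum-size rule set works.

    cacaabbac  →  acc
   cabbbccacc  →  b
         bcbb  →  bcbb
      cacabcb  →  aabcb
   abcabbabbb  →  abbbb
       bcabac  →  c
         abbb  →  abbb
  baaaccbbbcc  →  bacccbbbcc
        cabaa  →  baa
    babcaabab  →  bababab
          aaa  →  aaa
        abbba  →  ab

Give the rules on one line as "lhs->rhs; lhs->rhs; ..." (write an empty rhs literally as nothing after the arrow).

aac->cc; bba->; ca->; cac->a

  | cacaabbac => aaabbac => aaac => acc
  | cabbbccacc => bbbccacc => bbbcac => bbba => b
  | bcbb
  | cacabcb => aabcb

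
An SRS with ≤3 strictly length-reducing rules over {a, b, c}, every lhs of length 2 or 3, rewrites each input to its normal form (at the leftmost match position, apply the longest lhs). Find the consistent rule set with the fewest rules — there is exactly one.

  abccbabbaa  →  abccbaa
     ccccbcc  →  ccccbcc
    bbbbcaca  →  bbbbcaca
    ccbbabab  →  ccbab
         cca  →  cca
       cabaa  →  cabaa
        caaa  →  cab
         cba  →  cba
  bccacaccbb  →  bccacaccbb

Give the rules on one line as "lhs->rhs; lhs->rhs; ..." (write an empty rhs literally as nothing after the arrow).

aaa->ab; bba->

  | abccbabbaa => abccbaa
  | ccccbcc
  | bbbbcaca
  | ccbbabab => ccbab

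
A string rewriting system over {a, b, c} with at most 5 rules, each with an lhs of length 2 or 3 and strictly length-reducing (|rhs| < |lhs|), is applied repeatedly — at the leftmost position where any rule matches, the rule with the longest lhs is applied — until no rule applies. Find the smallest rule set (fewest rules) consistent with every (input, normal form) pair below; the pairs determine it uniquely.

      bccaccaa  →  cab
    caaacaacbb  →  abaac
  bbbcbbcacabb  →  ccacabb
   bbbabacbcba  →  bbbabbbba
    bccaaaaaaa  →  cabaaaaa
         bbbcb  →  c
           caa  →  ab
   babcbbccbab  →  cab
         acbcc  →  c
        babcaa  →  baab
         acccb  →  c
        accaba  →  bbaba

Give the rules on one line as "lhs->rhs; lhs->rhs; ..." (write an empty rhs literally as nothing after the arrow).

acc->bb; bc->c; caa->ab; cb->c

  | bccaccaa => ccaccaa => ccbbaa => ccbaa => ccaa => cab
  | caaacaacbb => abacaacbb => abaabcbb => abaacbb => abaacb => abaac
  | bbbcbbcacabb => bbcbbcacabb => bcbbcacabb => cbbcacabb => cbcacabb => ccacabb
  | bbbabacbcba => bbbabaccba => bbbabbbba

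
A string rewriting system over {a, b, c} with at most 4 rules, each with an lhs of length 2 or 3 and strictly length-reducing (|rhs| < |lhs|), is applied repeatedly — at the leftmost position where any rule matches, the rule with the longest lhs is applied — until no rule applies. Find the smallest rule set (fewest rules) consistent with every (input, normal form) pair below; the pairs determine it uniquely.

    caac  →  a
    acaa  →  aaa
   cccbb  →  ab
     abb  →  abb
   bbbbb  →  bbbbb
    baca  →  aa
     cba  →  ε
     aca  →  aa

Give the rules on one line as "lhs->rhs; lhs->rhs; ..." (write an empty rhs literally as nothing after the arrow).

  | caac => ac => a
  | acaa => aaa
  | cccbb => caab => ab
  | abb

ac->a; ba->a; ca->; ccb->aa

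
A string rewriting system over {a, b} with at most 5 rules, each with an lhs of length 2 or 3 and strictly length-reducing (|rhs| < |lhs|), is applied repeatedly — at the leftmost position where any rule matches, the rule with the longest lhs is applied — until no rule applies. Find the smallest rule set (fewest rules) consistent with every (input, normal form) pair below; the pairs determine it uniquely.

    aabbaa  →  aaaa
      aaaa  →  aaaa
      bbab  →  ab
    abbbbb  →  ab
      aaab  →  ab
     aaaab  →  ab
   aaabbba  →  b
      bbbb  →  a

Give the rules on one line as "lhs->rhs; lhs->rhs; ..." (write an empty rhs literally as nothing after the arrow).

aab->ab; aba->b; bb->a; bbb->b

  | aabbaa => abbaa => aaaa
  | aaaa
  | bbab => aab => ab
  | abbbbb => abbb => ab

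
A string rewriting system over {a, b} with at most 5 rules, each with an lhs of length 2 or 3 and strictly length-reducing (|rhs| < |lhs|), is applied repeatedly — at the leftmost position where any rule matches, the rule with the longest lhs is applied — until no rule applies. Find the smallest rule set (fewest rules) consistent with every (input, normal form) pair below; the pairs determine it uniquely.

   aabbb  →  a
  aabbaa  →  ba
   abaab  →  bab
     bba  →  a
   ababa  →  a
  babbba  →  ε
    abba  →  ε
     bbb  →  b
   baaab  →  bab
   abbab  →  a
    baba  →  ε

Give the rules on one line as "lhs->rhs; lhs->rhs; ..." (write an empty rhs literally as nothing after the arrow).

  | aabbb => abb => a
  | aabbaa => abaa => ba
  | abaab => bab
  | bba => a

aa->; aab->a; aba->b; bb->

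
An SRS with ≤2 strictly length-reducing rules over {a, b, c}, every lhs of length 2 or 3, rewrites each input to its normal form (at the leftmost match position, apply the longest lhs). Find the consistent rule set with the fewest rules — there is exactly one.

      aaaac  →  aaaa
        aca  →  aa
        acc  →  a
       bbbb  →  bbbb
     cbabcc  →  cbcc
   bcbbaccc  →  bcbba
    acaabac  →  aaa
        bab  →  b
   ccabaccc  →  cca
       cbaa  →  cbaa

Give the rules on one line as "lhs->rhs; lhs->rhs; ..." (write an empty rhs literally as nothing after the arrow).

ab->; ac->a

  | aaaac => aaaa
  | aca => aa
  | acc => ac => a
  | bbbb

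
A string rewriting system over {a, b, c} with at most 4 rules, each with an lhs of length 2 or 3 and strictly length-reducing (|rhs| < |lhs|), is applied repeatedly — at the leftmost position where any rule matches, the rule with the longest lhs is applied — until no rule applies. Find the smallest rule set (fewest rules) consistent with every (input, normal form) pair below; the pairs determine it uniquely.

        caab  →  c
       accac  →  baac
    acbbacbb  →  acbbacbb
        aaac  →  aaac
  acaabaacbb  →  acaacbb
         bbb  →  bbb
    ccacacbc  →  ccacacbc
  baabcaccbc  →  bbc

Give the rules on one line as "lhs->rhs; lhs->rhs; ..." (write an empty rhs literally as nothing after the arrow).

  | caab => c
  | accac => baac
  | acbbacbb
  | aaac

aab->; acc->ba; cba->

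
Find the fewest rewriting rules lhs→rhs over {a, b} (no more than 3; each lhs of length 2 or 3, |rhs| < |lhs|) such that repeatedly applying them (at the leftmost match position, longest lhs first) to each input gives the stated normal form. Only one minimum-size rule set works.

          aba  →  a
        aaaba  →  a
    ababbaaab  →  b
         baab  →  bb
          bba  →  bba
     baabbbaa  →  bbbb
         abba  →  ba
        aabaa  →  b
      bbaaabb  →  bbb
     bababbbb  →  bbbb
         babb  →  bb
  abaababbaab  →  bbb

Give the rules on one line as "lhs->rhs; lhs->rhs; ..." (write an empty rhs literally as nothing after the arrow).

  | aba => a
  | aaaba => aba => a
  | ababbaaab => abbaaab => baaab => bab => b
  | baab => bb

aa->; ab->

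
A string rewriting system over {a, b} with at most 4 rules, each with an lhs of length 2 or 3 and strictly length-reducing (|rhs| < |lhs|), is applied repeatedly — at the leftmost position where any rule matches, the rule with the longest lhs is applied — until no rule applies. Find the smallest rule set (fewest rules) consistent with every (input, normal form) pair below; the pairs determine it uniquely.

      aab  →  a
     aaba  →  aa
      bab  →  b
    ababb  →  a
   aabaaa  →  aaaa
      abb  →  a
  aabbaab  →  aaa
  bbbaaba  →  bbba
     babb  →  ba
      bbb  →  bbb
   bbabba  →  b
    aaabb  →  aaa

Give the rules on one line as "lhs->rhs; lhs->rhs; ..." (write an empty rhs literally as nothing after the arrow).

ab->; abb->a; baa->

  | aab => a
  | aaba => aa
  | bab => b
  | ababb => abb => a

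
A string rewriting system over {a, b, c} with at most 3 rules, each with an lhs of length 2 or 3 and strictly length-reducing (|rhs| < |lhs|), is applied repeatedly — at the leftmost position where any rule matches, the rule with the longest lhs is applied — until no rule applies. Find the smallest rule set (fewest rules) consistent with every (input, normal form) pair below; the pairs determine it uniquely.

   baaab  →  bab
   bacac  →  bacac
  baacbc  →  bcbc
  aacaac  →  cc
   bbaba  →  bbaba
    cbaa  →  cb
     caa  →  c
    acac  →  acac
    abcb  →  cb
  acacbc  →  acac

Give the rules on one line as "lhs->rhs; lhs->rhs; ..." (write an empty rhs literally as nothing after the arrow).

  | baaab => bab
  | bacac
  | baacbc => bcbc
  | aacaac => caac => cc

aa->; abc->c; acb->a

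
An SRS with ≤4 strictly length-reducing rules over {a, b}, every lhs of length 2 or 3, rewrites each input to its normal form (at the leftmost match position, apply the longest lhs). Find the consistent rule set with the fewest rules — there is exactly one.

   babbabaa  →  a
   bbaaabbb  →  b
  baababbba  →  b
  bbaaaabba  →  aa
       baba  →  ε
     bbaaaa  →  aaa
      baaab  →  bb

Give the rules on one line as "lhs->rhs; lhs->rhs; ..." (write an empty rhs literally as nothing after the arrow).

  | babbabaa => bbbabaa => bbaa => a
  | bbaaabbb => aabbb => abb => b
  | baababbba => bababbba => bbabbba => bbba => b
  | bbaaaabba => aaabba => aaba => aa

ab->; ba->b; bba->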